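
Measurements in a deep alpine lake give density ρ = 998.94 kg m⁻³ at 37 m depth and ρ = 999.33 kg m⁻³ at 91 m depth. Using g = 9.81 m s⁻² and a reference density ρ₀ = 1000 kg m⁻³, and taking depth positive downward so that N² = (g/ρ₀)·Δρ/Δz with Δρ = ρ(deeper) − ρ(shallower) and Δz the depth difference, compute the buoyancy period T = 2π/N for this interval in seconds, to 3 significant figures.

Δρ = 999.33 − 998.94 = 0.39 kg m⁻³ over Δz = 91 − 37 = 54 m.
N² = (9.81/1000) × (0.39/54) = 7.0850 × 10⁻⁵ s⁻².
N = √(7.0850 × 10⁻⁵) = 8.4172 × 10⁻³ rad s⁻¹, so T = 2π/N = 746.47 s ≈ 746 s.

746 s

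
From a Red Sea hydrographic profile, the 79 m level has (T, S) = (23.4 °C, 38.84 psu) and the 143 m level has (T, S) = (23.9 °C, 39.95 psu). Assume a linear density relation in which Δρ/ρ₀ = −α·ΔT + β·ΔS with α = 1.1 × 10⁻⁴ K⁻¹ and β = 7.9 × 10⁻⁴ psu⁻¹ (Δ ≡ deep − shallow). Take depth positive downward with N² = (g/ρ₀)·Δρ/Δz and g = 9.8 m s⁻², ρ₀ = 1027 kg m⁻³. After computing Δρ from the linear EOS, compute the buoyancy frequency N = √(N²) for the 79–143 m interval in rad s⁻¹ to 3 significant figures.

0.0112 rad s⁻¹

ΔT = +0.5 K, ΔS = +1.11 psu (deep − shallow).
Δρ/ρ₀ = −αΔT + βΔS = -5.50 × 10⁻⁵ + 8.769 × 10⁻⁴ = 8.219 × 10⁻⁴, so Δρ ≈ 0.8441 kg m⁻³.
N² = (g/ρ₀)·Δρ/Δz = g·(Δρ/ρ₀)/Δz = 9.8 × 8.219 × 10⁻⁴ / 64 = 1.2585 × 10⁻⁴ s⁻².
N = √(1.2585 × 10⁻⁴) = 0.011218 rad s⁻¹ ≈ 0.0112 rad s⁻¹.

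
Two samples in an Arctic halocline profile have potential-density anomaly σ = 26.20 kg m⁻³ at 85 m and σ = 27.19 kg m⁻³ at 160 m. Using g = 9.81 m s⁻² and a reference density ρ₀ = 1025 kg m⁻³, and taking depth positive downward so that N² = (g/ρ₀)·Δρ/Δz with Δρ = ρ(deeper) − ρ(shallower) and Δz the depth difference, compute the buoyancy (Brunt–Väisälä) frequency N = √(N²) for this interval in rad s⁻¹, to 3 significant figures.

0.0112 rad s⁻¹

Δρ = 1027.19 − 1026.20 = 0.99 kg m⁻³ over Δz = 160 − 85 = 75 m.
N² = (9.81/1025) × (0.99/75) = 1.2633 × 10⁻⁴ s⁻².
N = √(1.2633 × 10⁻⁴) = 0.011240 rad s⁻¹ ≈ 0.0112 rad s⁻¹.
A positive N² confirms static stability across the interval.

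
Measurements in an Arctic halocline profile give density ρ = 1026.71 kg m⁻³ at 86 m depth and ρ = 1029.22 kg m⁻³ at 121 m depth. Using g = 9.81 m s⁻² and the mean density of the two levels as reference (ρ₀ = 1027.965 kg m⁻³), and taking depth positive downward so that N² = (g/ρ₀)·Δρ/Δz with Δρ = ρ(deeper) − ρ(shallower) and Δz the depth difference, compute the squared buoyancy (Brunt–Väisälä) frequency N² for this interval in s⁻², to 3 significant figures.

6.84 × 10⁻⁴ s⁻²

Δρ = 1029.22 − 1026.71 = 2.51 kg m⁻³ over Δz = 121 − 86 = 35 m.
N² = (9.81/1027.965) × (2.51/35) = 6.8438 × 10⁻⁴ s⁻² ≈ 6.84 × 10⁻⁴ s⁻².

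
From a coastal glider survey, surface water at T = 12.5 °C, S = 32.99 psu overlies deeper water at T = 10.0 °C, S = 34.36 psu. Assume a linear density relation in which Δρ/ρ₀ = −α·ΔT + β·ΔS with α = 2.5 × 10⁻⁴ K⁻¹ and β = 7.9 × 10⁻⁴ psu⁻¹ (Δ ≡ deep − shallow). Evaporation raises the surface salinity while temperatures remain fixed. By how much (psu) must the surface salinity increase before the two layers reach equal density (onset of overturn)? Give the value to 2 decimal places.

Neutral buoyancy requires −α(T_deep − T_surf) + β(S_deep − S_surf′) = 0.
S_surf′ = S_deep − (α/β)·ΔT = 34.36 − (2.5 × 10⁻⁴/7.9 × 10⁻⁴)·(-2.5) = 35.1511 psu.
Increase required: 35.1511 − 32.99 = 2.1611 psu.

2.16 psu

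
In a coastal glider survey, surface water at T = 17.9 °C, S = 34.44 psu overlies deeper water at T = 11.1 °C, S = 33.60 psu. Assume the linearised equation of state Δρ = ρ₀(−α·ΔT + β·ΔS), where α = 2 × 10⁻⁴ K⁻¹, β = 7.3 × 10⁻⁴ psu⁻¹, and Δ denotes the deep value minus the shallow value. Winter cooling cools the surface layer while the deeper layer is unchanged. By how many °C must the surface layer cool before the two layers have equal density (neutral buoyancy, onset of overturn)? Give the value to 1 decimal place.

Neutral buoyancy requires Δρ = 0, i.e. −α(T_deep − T_surf′) + β(S_deep − S_surf) = 0.
T_surf′ = T_deep − (β/α)·ΔS = 11.1 − (7.3 × 10⁻⁴/2 × 10⁻⁴)·(-0.84) = 14.166 °C.
Cooling required: 17.9 − (14.166) = 3.734 °C.

3.7 °C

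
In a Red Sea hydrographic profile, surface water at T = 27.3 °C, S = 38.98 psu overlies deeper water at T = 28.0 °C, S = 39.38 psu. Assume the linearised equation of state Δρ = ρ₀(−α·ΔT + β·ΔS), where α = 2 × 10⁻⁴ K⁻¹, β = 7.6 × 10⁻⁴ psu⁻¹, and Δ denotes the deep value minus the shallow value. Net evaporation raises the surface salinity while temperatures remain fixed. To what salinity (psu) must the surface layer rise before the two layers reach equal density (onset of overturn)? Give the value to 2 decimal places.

Neutral buoyancy requires −α(T_deep − T_surf) + β(S_deep − S_surf′) = 0.
S_surf′ = S_deep − (α/β)·ΔT = 39.38 − (2 × 10⁻⁴/7.6 × 10⁻⁴)·(+0.7) = 39.1958 psu.
Increase required: 39.1958 − 38.98 = 0.2158 psu.

39.20 psu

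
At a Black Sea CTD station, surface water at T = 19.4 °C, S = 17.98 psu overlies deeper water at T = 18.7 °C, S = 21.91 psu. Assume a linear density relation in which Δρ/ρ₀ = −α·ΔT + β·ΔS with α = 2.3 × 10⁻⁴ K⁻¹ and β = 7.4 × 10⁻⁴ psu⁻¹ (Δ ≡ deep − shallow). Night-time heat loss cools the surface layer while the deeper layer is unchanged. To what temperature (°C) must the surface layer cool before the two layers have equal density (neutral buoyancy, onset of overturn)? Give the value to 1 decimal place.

Neutral buoyancy requires Δρ = 0, i.e. −α(T_deep − T_surf′) + β(S_deep − S_surf) = 0.
T_surf′ = T_deep − (β/α)·ΔS = 18.7 − (7.4 × 10⁻⁴/2.3 × 10⁻⁴)·(+3.93) = 6.056 °C.
Cooling required: 19.4 − (6.056) = 13.344 °C.

6.1 °C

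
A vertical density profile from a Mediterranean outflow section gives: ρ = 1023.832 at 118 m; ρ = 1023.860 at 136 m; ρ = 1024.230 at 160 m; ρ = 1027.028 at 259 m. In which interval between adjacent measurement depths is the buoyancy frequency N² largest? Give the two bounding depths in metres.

Compute the density gradient over each adjacent pair:
  118–136 m: Δρ/Δz = 0.028/18 = 1.6 × 10⁻³ kg m⁻⁴
  136–160 m: Δρ/Δz = 0.370/24 = 0.015 kg m⁻⁴
  160–259 m: Δρ/Δz = 2.798/99 = 0.028 kg m⁻⁴
The largest gradient is in the 160–259 m interval — the pycnocline.

160–259 m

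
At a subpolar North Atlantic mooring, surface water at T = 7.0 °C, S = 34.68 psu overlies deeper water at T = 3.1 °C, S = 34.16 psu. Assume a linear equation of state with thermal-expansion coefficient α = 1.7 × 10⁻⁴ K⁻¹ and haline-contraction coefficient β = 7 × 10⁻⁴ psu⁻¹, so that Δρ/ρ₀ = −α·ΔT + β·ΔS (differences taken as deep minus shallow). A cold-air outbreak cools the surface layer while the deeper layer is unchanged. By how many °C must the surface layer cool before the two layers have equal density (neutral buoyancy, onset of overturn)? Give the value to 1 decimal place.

Neutral buoyancy requires Δρ = 0, i.e. −α(T_deep − T_surf′) + β(S_deep − S_surf) = 0.
T_surf′ = T_deep − (β/α)·ΔS = 3.1 − (7 × 10⁻⁴/1.7 × 10⁻⁴)·(-0.52) = 5.241 °C.
Cooling required: 7.0 − (5.241) = 1.759 °C.

1.8 °C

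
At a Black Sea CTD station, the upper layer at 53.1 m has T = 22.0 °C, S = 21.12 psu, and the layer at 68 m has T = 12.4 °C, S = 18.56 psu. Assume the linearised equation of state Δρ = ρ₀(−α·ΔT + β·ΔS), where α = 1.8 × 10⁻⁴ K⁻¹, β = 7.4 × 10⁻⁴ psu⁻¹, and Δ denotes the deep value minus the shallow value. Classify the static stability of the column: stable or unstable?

unstable

ΔT = 12.4 − 22.0 = -9.6 K and ΔS = 18.56 − 21.12 = -2.56 psu (deep − shallow).
−αΔT = 1.728 × 10⁻³; βΔS = -1.8944 × 10⁻³; sum Δρ/ρ₀ = -1.664 × 10⁻⁴.
Δρ/ρ₀ < 0, so Δρ < 0: deeper water is lighter → statically unstable; the column would overturn.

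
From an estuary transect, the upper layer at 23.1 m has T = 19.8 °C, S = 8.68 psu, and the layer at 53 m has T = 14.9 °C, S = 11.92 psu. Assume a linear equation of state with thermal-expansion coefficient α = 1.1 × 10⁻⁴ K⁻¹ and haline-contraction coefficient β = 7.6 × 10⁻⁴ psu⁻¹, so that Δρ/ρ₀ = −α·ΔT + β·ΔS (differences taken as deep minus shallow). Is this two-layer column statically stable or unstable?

stable

ΔT = 14.9 − 19.8 = -4.9 K and ΔS = 11.92 − 8.68 = +3.24 psu (deep − shallow).
−αΔT = 5.39 × 10⁻⁴; βΔS = 2.4624 × 10⁻³; sum Δρ/ρ₀ = 3.0014 × 10⁻³.
Δρ/ρ₀ > 0, so Δρ > 0: deeper water is denser → statically stable.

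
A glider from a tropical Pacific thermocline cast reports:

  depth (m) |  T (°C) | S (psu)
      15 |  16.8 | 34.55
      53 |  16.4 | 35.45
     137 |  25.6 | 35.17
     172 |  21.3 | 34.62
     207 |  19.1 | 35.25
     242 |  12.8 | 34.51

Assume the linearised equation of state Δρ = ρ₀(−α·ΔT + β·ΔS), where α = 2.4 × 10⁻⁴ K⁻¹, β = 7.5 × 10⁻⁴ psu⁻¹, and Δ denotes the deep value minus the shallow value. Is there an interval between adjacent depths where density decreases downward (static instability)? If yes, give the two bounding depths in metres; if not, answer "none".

53–137 m

Evaluate Δρ/ρ₀ = −αΔT + βΔS across each adjacent pair:
  15–53 m: −αΔT+βΔS = −(2.4 × 10⁻⁴)(-0.4)+(7.5 × 10⁻⁴)(+0.90) = 7.7 × 10⁻⁴ → stable
  53–137 m: −αΔT+βΔS = −(2.4 × 10⁻⁴)(+9.2)+(7.5 × 10⁻⁴)(-0.28) = -2.4 × 10⁻³ → UNSTABLE
  137–172 m: −αΔT+βΔS = −(2.4 × 10⁻⁴)(-4.3)+(7.5 × 10⁻⁴)(-0.55) = 6.2 × 10⁻⁴ → stable
  172–207 m: −αΔT+βΔS = −(2.4 × 10⁻⁴)(-2.2)+(7.5 × 10⁻⁴)(+0.63) = 1.0 × 10⁻³ → stable
  207–242 m: −αΔT+βΔS = −(2.4 × 10⁻⁴)(-6.3)+(7.5 × 10⁻⁴)(-0.74) = 9.6 × 10⁻⁴ → stable
The 53–137 m interval has Δρ < 0: lighter water underlies denser water.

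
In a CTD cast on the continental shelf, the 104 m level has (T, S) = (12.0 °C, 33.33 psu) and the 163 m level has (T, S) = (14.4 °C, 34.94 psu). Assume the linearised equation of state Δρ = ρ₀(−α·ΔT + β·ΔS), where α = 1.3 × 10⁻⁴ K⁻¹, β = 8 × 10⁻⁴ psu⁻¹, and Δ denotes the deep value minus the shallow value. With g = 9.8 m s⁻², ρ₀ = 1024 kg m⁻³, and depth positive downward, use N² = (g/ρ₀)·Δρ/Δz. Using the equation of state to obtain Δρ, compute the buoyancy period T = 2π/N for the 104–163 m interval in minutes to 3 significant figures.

ΔT = +2.4 K, ΔS = +1.61 psu (deep − shallow).
Δρ/ρ₀ = −αΔT + βΔS = -3.12 × 10⁻⁴ + 1.288 × 10⁻³ = 9.76 × 10⁻⁴, so Δρ ≈ 0.9994 kg m⁻³.
N² = (g/ρ₀)·Δρ/Δz = g·(Δρ/ρ₀)/Δz = 9.8 × 9.76 × 10⁻⁴ / 59 = 1.6212 × 10⁻⁴ s⁻².
N = √(1.6212 × 10⁻⁴) = 0.012733 rad s⁻¹ → T = 2π/N = 493.46 s = 8.2243 min ≈ 8.22 min.

8.22 min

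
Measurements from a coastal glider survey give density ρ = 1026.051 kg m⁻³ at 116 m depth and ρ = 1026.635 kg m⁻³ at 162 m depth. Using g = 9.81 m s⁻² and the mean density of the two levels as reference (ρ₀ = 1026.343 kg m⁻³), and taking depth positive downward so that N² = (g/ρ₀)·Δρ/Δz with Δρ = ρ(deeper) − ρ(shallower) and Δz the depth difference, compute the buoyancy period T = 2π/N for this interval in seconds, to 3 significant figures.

570 s

Δρ = 1026.635 − 1026.051 = 0.584 kg m⁻³ over Δz = 162 − 116 = 46 m.
N² = (9.81/1026.343) × (0.584/46) = 1.2135 × 10⁻⁴ s⁻².
N = √(1.2135 × 10⁻⁴) = 0.011016 rad s⁻¹, so T = 2π/N = 570.37 s ≈ 570 s.
N² > 0, so the interval is statically stable.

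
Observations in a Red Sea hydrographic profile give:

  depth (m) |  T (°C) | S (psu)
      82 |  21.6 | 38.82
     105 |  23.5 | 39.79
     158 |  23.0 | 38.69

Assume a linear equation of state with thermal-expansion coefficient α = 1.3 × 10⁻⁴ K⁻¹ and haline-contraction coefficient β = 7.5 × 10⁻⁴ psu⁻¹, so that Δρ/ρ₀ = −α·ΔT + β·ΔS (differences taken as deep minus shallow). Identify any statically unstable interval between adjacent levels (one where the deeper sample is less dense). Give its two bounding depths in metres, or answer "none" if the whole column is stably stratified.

105–158 m

Evaluate Δρ/ρ₀ = −αΔT + βΔS across each adjacent pair:
  82–105 m: −αΔT+βΔS = −(1.3 × 10⁻⁴)(+1.9)+(7.5 × 10⁻⁴)(+0.97) = 4.8 × 10⁻⁴ → stable
  105–158 m: −αΔT+βΔS = −(1.3 × 10⁻⁴)(-0.5)+(7.5 × 10⁻⁴)(-1.10) = -7.6 × 10⁻⁴ → UNSTABLE
The 105–158 m interval has Δρ < 0: lighter water underlies denser water.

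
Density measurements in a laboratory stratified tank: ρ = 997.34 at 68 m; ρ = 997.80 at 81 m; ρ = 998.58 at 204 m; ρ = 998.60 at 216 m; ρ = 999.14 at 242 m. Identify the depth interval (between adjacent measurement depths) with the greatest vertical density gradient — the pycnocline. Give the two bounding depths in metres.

Compute the density gradient over each adjacent pair:
  68–81 m: Δρ/Δz = 0.46/13 = 0.035 kg m⁻⁴
  81–204 m: Δρ/Δz = 0.78/123 = 6.3 × 10⁻³ kg m⁻⁴
  204–216 m: Δρ/Δz = 0.02/12 = 1.7 × 10⁻³ kg m⁻⁴
  216–242 m: Δρ/Δz = 0.54/26 = 0.021 kg m⁻⁴
The largest gradient is in the 68–81 m interval — the pycnocline.

68–81 m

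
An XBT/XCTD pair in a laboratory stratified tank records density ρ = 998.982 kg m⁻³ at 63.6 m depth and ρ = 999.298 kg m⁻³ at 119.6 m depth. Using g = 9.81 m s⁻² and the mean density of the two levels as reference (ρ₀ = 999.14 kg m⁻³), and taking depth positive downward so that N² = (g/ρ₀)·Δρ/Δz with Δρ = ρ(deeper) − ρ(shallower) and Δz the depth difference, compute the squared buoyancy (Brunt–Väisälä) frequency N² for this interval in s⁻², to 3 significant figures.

5.54 × 10⁻⁵ s⁻²

Δρ = 999.298 − 998.982 = 0.316 kg m⁻³ over Δz = 119.6 − 63.6 = 56 m.
N² = (9.81/999.14) × (0.316/56) = 5.5404 × 10⁻⁵ s⁻² ≈ 5.54 × 10⁻⁵ s⁻².
N² > 0, so the interval is statically stable.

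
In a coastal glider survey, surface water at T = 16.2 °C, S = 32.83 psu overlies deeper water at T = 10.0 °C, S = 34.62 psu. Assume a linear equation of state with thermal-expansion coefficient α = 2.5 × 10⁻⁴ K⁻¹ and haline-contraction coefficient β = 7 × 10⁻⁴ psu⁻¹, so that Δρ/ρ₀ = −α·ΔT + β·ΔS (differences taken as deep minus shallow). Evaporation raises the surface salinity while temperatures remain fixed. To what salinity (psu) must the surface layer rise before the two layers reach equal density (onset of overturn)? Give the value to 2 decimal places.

Neutral buoyancy requires −α(T_deep − T_surf) + β(S_deep − S_surf′) = 0.
S_surf′ = S_deep − (α/β)·ΔT = 34.62 − (2.5 × 10⁻⁴/7 × 10⁻⁴)·(-6.2) = 36.8343 psu.
Increase required: 36.8343 − 32.83 = 4.0043 psu.

36.83 psu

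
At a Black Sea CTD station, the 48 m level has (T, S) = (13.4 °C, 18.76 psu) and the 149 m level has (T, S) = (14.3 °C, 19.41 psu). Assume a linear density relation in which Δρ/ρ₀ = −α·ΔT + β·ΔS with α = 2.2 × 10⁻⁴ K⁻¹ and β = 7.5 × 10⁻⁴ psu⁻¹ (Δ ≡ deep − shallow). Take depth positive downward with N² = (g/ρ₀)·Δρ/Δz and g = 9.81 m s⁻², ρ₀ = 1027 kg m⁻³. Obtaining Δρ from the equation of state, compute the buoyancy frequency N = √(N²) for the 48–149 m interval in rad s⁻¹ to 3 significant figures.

5.30 × 10⁻³ rad s⁻¹

ΔT = +0.9 K, ΔS = +0.65 psu (deep − shallow).
Δρ/ρ₀ = −αΔT + βΔS = -1.98 × 10⁻⁴ + 4.875 × 10⁻⁴ = 2.895 × 10⁻⁴, so Δρ ≈ 0.2973 kg m⁻³.
N² = (g/ρ₀)·Δρ/Δz = g·(Δρ/ρ₀)/Δz = 9.81 × 2.895 × 10⁻⁴ / 101 = 2.8119 × 10⁻⁵ s⁻².
N = √(2.8119 × 10⁻⁵) = 5.3027 × 10⁻³ rad s⁻¹ ≈ 5.30 × 10⁻³ rad s⁻¹.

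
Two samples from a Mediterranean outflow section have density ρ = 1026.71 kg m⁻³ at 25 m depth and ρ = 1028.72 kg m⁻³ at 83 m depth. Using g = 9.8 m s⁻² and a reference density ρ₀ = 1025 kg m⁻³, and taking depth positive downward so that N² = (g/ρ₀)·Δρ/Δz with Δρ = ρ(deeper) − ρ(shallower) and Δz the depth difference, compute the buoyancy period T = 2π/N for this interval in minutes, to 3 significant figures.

Δρ = 1028.72 − 1026.71 = 2.01 kg m⁻³ over Δz = 83 − 25 = 58 m.
N² = (9.8/1025) × (2.01/58) = 3.3134 × 10⁻⁴ s⁻².
N = √(3.3134 × 10⁻⁴) = 0.018203 rad s⁻¹, so T = 2π/N = 345.17 s = 5.7528 min ≈ 5.75 min.

5.75 min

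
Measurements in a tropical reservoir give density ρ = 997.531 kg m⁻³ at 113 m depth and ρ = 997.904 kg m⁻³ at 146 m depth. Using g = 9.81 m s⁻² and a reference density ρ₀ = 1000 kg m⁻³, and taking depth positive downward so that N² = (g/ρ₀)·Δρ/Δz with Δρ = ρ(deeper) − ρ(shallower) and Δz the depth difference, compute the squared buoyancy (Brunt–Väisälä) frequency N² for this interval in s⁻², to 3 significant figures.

Δρ = 997.904 − 997.531 = 0.373 kg m⁻³ over Δz = 146 − 113 = 33 m.
N² = (9.81/1000) × (0.373/33) = 1.1088 × 10⁻⁴ s⁻² ≈ 1.11 × 10⁻⁴ s⁻².

1.11 × 10⁻⁴ s⁻²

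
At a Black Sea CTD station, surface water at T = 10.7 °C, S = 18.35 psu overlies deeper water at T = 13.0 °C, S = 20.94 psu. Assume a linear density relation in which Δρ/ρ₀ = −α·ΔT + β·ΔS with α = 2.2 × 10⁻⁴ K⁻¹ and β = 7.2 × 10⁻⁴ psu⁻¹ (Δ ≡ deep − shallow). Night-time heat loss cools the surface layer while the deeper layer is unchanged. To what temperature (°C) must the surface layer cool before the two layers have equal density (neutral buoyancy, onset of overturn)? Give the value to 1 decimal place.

4.5 °C

Neutral buoyancy requires Δρ = 0, i.e. −α(T_deep − T_surf′) + β(S_deep − S_surf) = 0.
T_surf′ = T_deep − (β/α)·ΔS = 13.0 − (7.2 × 10⁻⁴/2.2 × 10⁻⁴)·(+2.59) = 4.524 °C.
Cooling required: 10.7 − (4.524) = 6.176 °C.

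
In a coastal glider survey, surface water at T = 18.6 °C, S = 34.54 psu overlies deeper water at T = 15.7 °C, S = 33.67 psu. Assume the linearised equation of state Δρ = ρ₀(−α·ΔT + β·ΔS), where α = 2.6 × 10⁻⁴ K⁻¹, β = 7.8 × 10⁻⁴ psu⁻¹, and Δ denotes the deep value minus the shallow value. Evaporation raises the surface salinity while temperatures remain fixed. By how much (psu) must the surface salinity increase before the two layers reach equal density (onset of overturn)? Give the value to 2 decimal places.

0.10 psu

Neutral buoyancy requires −α(T_deep − T_surf) + β(S_deep − S_surf′) = 0.
S_surf′ = S_deep − (α/β)·ΔT = 33.67 − (2.6 × 10⁻⁴/7.8 × 10⁻⁴)·(-2.9) = 34.6367 psu.
Increase required: 34.6367 − 34.54 = 0.0967 psu.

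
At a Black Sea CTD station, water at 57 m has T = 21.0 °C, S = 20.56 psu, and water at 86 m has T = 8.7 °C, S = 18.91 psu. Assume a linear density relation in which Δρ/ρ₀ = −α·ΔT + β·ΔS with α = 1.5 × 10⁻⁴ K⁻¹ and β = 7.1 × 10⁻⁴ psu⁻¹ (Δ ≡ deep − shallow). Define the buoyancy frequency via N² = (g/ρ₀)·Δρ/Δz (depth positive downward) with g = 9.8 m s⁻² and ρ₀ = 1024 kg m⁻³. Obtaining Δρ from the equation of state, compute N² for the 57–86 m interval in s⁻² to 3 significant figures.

ΔT = -12.3 K, ΔS = -1.65 psu (deep − shallow).
Δρ/ρ₀ = −αΔT + βΔS = 1.845 × 10⁻³ − 1.1715 × 10⁻³ = 6.735 × 10⁻⁴, so Δρ ≈ 0.6897 kg m⁻³.
N² = (g/ρ₀)·Δρ/Δz = g·(Δρ/ρ₀)/Δz = 9.8 × 6.735 × 10⁻⁴ / 29 = 2.2760 × 10⁻⁴ s⁻² ≈ 2.28 × 10⁻⁴ s⁻².

2.28 × 10⁻⁴ s⁻²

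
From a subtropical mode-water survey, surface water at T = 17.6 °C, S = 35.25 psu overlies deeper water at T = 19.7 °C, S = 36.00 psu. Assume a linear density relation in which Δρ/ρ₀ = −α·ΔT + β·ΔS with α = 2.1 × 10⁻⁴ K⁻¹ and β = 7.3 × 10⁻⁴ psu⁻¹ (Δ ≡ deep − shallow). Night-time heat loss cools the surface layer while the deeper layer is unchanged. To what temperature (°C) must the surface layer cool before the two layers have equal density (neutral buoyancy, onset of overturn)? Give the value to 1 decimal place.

Neutral buoyancy requires Δρ = 0, i.e. −α(T_deep − T_surf′) + β(S_deep − S_surf) = 0.
T_surf′ = T_deep − (β/α)·ΔS = 19.7 − (7.3 × 10⁻⁴/2.1 × 10⁻⁴)·(+0.75) = 17.093 °C.
Cooling required: 17.6 − (17.093) = 0.507 °C.

17.1 °C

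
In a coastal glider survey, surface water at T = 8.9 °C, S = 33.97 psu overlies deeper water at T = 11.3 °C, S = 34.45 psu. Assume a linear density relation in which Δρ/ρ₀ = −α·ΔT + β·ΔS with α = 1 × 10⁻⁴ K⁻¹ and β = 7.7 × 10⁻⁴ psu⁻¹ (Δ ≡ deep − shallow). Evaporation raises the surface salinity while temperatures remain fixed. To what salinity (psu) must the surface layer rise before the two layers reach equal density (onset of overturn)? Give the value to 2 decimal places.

Neutral buoyancy requires −α(T_deep − T_surf) + β(S_deep − S_surf′) = 0.
S_surf′ = S_deep − (α/β)·ΔT = 34.45 − (1 × 10⁻⁴/7.7 × 10⁻⁴)·(+2.4) = 34.1383 psu.
Increase required: 34.1383 − 33.97 = 0.1683 psu.

34.14 psu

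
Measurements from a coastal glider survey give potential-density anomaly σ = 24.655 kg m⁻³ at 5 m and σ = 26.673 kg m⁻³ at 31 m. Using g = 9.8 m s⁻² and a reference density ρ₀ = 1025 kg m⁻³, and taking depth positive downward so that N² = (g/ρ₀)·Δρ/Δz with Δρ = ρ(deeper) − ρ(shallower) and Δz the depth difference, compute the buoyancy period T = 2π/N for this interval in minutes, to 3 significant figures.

Δρ = 1026.673 − 1024.655 = 2.018 kg m⁻³ over Δz = 31 − 5 = 26 m.
N² = (9.8/1025) × (2.018/26) = 7.4208 × 10⁻⁴ s⁻².
N = √(7.4208 × 10⁻⁴) = 0.027241 rad s⁻¹, so T = 2π/N = 230.65 s = 3.8442 min ≈ 3.84 min.

3.84 min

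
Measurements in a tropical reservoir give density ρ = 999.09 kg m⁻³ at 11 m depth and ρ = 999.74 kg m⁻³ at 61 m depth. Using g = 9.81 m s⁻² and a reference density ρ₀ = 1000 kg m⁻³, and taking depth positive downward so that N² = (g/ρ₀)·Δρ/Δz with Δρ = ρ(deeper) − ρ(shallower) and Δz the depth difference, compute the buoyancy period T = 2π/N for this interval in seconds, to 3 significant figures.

556 s

Δρ = 999.74 − 999.09 = 0.65 kg m⁻³ over Δz = 61 − 11 = 50 m.
N² = (9.81/1000) × (0.65/50) = 1.2753 × 10⁻⁴ s⁻².
N = √(1.2753 × 10⁻⁴) = 0.011293 rad s⁻¹, so T = 2π/N = 556.38 s ≈ 556 s.
Since Δρ > 0 the layer is stably stratified.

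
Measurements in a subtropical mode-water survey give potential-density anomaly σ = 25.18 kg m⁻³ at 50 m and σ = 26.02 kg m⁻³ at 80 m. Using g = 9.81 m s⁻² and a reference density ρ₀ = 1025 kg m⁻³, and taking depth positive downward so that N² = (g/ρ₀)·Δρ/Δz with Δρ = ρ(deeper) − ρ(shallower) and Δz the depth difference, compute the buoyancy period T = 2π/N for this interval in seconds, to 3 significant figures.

Δρ = 1026.02 − 1025.18 = 0.84 kg m⁻³ over Δz = 80 − 50 = 30 m.
N² = (9.81/1025) × (0.84/30) = 2.6798 × 10⁻⁴ s⁻².
N = √(2.6798 × 10⁻⁴) = 0.016370 rad s⁻¹, so T = 2π/N = 383.82 s ≈ 384 s.

384 s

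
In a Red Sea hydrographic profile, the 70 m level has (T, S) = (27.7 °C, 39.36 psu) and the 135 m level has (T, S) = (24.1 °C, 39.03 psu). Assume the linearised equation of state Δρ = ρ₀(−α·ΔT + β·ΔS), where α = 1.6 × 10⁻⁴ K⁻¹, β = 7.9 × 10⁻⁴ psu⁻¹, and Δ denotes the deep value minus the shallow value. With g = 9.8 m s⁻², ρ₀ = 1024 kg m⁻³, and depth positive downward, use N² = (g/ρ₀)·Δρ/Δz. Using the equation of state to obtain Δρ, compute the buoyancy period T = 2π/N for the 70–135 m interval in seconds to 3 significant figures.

911 s

ΔT = -3.6 K, ΔS = -0.33 psu (deep − shallow).
Δρ/ρ₀ = −αΔT + βΔS = 5.76 × 10⁻⁴ − 2.607 × 10⁻⁴ = 3.153 × 10⁻⁴, so Δρ ≈ 0.3229 kg m⁻³.
N² = (g/ρ₀)·Δρ/Δz = g·(Δρ/ρ₀)/Δz = 9.8 × 3.153 × 10⁻⁴ / 65 = 4.7538 × 10⁻⁵ s⁻².
N = √(4.7538 × 10⁻⁵) = 6.8948 × 10⁻³ rad s⁻¹ → T = 2π/N = 911.29 s ≈ 911 s.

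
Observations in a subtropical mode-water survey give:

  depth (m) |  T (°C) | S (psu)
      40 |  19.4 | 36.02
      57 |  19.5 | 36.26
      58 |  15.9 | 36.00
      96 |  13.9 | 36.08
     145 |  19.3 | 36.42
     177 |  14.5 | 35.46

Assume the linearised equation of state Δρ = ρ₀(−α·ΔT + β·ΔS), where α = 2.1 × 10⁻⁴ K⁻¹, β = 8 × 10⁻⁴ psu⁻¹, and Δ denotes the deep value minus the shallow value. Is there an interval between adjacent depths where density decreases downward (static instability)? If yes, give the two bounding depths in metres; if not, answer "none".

Evaluate Δρ/ρ₀ = −αΔT + βΔS across each adjacent pair:
  40–57 m: −αΔT+βΔS = −(2.1 × 10⁻⁴)(+0.1)+(8 × 10⁻⁴)(+0.24) = 1.7 × 10⁻⁴ → stable
  57–58 m: −αΔT+βΔS = −(2.1 × 10⁻⁴)(-3.6)+(8 × 10⁻⁴)(-0.26) = 5.5 × 10⁻⁴ → stable
  58–96 m: −αΔT+βΔS = −(2.1 × 10⁻⁴)(-2.0)+(8 × 10⁻⁴)(+0.08) = 4.8 × 10⁻⁴ → stable
  96–145 m: −αΔT+βΔS = −(2.1 × 10⁻⁴)(+5.4)+(8 × 10⁻⁴)(+0.34) = -8.6 × 10⁻⁴ → UNSTABLE
  145–177 m: −αΔT+βΔS = −(2.1 × 10⁻⁴)(-4.8)+(8 × 10⁻⁴)(-0.96) = 2.4 × 10⁻⁴ → stable
The 96–145 m interval has Δρ < 0: lighter water underlies denser water.

96–145 m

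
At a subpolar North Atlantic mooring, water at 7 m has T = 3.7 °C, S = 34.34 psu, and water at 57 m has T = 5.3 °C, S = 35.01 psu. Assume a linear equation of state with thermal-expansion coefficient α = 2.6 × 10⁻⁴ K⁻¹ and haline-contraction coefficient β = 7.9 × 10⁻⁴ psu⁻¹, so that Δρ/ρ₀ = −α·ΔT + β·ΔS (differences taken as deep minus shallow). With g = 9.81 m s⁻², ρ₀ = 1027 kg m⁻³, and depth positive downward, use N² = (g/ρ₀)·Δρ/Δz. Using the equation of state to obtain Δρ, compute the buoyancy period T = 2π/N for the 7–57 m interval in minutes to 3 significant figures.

ΔT = +1.6 K, ΔS = +0.67 psu (deep − shallow).
Δρ/ρ₀ = −αΔT + βΔS = -4.16 × 10⁻⁴ + 5.293 × 10⁻⁴ = 1.133 × 10⁻⁴, so Δρ ≈ 0.1164 kg m⁻³.
N² = (g/ρ₀)·Δρ/Δz = g·(Δρ/ρ₀)/Δz = 9.81 × 1.133 × 10⁻⁴ / 50 = 2.2229 × 10⁻⁵ s⁻².
N = √(2.2229 × 10⁻⁵) = 4.7148 × 10⁻³ rad s⁻¹ → T = 2π/N = 1.3327 × 10³ s = 22.212 min ≈ 22.2 min.

22.2 min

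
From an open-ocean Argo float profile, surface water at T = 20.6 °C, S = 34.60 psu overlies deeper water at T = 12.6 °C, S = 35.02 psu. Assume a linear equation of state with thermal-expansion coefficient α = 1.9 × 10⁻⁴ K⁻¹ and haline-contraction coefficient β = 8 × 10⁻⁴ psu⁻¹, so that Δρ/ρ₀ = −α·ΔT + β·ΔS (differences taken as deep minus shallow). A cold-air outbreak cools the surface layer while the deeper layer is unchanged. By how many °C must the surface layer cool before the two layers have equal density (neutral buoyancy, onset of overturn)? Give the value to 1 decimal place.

Neutral buoyancy requires Δρ = 0, i.e. −α(T_deep − T_surf′) + β(S_deep − S_surf) = 0.
T_surf′ = T_deep − (β/α)·ΔS = 12.6 − (8 × 10⁻⁴/1.9 × 10⁻⁴)·(+0.42) = 10.832 °C.
Cooling required: 20.6 − (10.832) = 9.768 °C.

9.8 °C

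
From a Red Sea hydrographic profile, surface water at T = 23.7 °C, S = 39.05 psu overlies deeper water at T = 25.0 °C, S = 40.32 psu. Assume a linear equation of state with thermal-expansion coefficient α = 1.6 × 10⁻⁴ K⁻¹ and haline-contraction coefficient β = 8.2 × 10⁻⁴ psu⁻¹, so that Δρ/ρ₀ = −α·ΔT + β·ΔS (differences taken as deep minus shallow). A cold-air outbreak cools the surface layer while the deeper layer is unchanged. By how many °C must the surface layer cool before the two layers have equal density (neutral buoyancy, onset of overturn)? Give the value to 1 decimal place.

Neutral buoyancy requires Δρ = 0, i.e. −α(T_deep − T_surf′) + β(S_deep − S_surf) = 0.
T_surf′ = T_deep − (β/α)·ΔS = 25.0 − (8.2 × 10⁻⁴/1.6 × 10⁻⁴)·(+1.27) = 18.491 °C.
Cooling required: 23.7 − (18.491) = 5.209 °C.

5.2 °C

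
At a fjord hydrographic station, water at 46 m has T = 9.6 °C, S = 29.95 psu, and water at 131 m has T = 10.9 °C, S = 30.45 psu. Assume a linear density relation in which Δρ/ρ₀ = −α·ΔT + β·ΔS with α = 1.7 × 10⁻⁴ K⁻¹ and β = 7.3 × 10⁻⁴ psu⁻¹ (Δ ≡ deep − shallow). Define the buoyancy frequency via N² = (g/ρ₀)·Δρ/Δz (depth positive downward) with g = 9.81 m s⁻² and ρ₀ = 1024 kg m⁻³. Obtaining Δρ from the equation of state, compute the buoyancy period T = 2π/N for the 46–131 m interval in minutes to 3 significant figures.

ΔT = +1.3 K, ΔS = +0.50 psu (deep − shallow).
Δρ/ρ₀ = −αΔT + βΔS = -2.21 × 10⁻⁴ + 3.65 × 10⁻⁴ = 1.44 × 10⁻⁴, so Δρ ≈ 0.1475 kg m⁻³.
N² = (g/ρ₀)·Δρ/Δz = g·(Δρ/ρ₀)/Δz = 9.81 × 1.44 × 10⁻⁴ / 85 = 1.6619 × 10⁻⁵ s⁻².
N = √(1.6619 × 10⁻⁵) = 4.0766 × 10⁻³ rad s⁻¹ → T = 2π/N = 1.5413 × 10³ s = 25.688 min ≈ 25.7 min.

25.7 min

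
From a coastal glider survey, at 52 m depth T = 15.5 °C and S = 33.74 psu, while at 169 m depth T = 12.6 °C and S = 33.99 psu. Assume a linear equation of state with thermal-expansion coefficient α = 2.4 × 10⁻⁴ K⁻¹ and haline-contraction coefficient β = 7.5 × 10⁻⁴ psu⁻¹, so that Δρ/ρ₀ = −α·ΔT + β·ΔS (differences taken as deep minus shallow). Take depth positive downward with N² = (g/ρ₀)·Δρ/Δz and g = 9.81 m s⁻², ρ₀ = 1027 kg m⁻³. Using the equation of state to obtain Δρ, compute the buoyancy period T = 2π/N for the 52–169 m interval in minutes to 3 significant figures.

ΔT = -2.9 K, ΔS = +0.25 psu (deep − shallow).
Δρ/ρ₀ = −αΔT + βΔS = 6.96 × 10⁻⁴ + 1.875 × 10⁻⁴ = 8.835 × 10⁻⁴, so Δρ ≈ 0.9074 kg m⁻³.
N² = (g/ρ₀)·Δρ/Δz = g·(Δρ/ρ₀)/Δz = 9.81 × 8.835 × 10⁻⁴ / 117 = 7.4078 × 10⁻⁵ s⁻².
N = √(7.4078 × 10⁻⁵) = 8.6069 × 10⁻³ rad s⁻¹ → T = 2π/N = 730.02 s = 12.167 min ≈ 12.2 min.

12.2 min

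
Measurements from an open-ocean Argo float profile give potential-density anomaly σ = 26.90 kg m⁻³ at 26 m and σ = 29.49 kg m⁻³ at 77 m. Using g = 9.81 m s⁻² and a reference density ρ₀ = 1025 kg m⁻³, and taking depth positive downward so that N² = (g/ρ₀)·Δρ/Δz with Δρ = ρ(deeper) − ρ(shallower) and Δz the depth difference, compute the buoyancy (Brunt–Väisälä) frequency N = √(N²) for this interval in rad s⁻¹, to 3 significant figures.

0.0220 rad s⁻¹

Δρ = 1029.49 − 1026.90 = 2.59 kg m⁻³ over Δz = 77 − 26 = 51 m.
N² = (9.81/1025) × (2.59/51) = 4.8604 × 10⁻⁴ s⁻².
N = √(4.8604 × 10⁻⁴) = 0.022046 rad s⁻¹ ≈ 0.0220 rad s⁻¹.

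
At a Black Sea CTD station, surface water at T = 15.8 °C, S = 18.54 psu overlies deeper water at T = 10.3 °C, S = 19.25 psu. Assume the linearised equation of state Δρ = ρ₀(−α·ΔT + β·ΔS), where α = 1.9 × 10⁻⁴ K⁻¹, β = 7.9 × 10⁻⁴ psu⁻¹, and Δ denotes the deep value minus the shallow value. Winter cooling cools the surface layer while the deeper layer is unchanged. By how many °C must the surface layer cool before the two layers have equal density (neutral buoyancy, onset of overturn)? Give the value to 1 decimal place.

Neutral buoyancy requires Δρ = 0, i.e. −α(T_deep − T_surf′) + β(S_deep − S_surf) = 0.
T_surf′ = T_deep − (β/α)·ΔS = 10.3 − (7.9 × 10⁻⁴/1.9 × 10⁻⁴)·(+0.71) = 7.348 °C.
Cooling required: 15.8 − (7.348) = 8.452 °C.

8.5 °C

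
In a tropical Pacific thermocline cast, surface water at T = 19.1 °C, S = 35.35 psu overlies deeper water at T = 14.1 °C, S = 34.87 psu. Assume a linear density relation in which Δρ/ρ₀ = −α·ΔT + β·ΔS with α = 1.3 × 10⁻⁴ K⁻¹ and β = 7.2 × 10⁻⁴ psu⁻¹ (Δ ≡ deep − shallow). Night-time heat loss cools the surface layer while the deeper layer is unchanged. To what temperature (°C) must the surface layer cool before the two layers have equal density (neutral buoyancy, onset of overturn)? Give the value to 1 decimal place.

Neutral buoyancy requires Δρ = 0, i.e. −α(T_deep − T_surf′) + β(S_deep − S_surf) = 0.
T_surf′ = T_deep − (β/α)·ΔS = 14.1 − (7.2 × 10⁻⁴/1.3 × 10⁻⁴)·(-0.48) = 16.758 °C.
Cooling required: 19.1 − (16.758) = 2.342 °C.

16.8 °C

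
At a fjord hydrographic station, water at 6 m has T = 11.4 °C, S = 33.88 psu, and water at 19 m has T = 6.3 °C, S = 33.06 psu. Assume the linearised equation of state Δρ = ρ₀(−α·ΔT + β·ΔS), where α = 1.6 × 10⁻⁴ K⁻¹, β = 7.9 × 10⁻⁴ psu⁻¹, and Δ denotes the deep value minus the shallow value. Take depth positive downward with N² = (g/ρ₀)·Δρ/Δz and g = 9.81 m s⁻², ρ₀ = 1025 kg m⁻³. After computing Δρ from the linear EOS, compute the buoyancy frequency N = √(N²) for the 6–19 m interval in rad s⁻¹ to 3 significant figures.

ΔT = -5.1 K, ΔS = -0.82 psu (deep − shallow).
Δρ/ρ₀ = −αΔT + βΔS = 8.16 × 10⁻⁴ − 6.478 × 10⁻⁴ = 1.682 × 10⁻⁴, so Δρ ≈ 0.1724 kg m⁻³.
N² = (g/ρ₀)·Δρ/Δz = g·(Δρ/ρ₀)/Δz = 9.81 × 1.682 × 10⁻⁴ / 13 = 1.2693 × 10⁻⁴ s⁻².
N = √(1.2693 × 10⁻⁴) = 0.011266 rad s⁻¹ ≈ 0.0113 rad s⁻¹.

0.0113 rad s⁻¹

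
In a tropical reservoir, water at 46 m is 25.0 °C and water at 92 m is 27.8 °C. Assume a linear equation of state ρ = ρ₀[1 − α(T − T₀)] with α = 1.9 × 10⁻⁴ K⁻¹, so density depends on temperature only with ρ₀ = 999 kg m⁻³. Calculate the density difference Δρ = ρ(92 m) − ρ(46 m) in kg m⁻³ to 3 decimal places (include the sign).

-0.531 kg m⁻³

ΔT = +2.8 K, Δρ/ρ₀ = −αΔT = -5.32 × 10⁻⁴.
Δρ = 999 × (-5.32 × 10⁻⁴) = -0.531 kg m⁻³.
Negative Δρ: lighter below, statically unstable.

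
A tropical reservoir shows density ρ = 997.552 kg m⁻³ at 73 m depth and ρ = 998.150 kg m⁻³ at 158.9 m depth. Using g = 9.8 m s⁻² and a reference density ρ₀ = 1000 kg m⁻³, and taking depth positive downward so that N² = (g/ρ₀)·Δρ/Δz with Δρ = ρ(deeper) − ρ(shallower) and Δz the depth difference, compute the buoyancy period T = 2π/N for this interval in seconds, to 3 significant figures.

761 s

Δρ = 998.150 − 997.552 = 0.598 kg m⁻³ over Δz = 158.9 − 73 = 85.9 m.
N² = (9.8/1000) × (0.598/85.9) = 6.8224 × 10⁻⁵ s⁻².
N = √(6.8224 × 10⁻⁵) = 8.2598 × 10⁻³ rad s⁻¹, so T = 2π/N = 760.69 s ≈ 761 s.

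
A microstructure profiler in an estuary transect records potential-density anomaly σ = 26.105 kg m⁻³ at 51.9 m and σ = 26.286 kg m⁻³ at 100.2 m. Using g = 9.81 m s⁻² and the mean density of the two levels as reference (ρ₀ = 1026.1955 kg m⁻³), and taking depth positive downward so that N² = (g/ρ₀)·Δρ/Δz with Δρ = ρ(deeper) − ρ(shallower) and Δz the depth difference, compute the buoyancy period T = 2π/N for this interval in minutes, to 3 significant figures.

Δρ = 1026.286 − 1026.105 = 0.181 kg m⁻³ over Δz = 100.2 − 51.9 = 48.3 m.
N² = (9.81/1026.1955) × (0.181/48.3) = 3.5824 × 10⁻⁵ s⁻².
N = √(3.5824 × 10⁻⁵) = 5.9853 × 10⁻³ rad s⁻¹, so T = 2π/N = 1.0498 × 10³ s = 17.497 min ≈ 17.5 min.

17.5 min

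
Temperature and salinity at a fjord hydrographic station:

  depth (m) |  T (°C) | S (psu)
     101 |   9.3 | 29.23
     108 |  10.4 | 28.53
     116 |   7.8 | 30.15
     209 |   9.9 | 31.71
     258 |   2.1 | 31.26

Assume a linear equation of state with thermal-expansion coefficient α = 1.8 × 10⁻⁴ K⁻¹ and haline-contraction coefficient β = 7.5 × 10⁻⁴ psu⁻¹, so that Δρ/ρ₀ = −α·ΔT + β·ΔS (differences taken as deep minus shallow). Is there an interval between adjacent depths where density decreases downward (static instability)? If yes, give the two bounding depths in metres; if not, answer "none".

Evaluate Δρ/ρ₀ = −αΔT + βΔS across each adjacent pair:
  101–108 m: −αΔT+βΔS = −(1.8 × 10⁻⁴)(+1.1)+(7.5 × 10⁻⁴)(-0.70) = -7.2 × 10⁻⁴ → UNSTABLE
  108–116 m: −αΔT+βΔS = −(1.8 × 10⁻⁴)(-2.6)+(7.5 × 10⁻⁴)(+1.62) = 1.7 × 10⁻³ → stable
  116–209 m: −αΔT+βΔS = −(1.8 × 10⁻⁴)(+2.1)+(7.5 × 10⁻⁴)(+1.56) = 7.9 × 10⁻⁴ → stable
  209–258 m: −αΔT+βΔS = −(1.8 × 10⁻⁴)(-7.8)+(7.5 × 10⁻⁴)(-0.45) = 1.1 × 10⁻³ → stable
The 101–108 m interval has Δρ < 0: lighter water underlies denser water.

101–108 m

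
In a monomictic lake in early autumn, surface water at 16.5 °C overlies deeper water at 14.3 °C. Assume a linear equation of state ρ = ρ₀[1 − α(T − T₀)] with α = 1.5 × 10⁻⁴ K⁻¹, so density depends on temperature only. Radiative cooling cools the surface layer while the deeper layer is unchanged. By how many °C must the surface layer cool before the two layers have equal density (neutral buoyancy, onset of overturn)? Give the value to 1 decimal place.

2.2 °C

With temperature the only control, equal density requires T_surf′ = T_deep.
T_surf′ = 14.3 °C.
Cooling required: 16.5 − 14.3 = 2.2 °C.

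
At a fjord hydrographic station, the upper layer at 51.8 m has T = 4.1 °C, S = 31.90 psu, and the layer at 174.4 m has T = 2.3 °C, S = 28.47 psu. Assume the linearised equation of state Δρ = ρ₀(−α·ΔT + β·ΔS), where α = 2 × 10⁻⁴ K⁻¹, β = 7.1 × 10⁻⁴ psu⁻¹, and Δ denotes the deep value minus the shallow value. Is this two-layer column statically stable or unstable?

ΔT = 2.3 − 4.1 = -1.8 K and ΔS = 28.47 − 31.90 = -3.43 psu (deep − shallow).
−αΔT = 3.60 × 10⁻⁴; βΔS = -2.4353 × 10⁻³; sum Δρ/ρ₀ = -2.0753 × 10⁻³.
Δρ/ρ₀ < 0, so Δρ < 0: deeper water is lighter → statically unstable; the column would overturn.

unstable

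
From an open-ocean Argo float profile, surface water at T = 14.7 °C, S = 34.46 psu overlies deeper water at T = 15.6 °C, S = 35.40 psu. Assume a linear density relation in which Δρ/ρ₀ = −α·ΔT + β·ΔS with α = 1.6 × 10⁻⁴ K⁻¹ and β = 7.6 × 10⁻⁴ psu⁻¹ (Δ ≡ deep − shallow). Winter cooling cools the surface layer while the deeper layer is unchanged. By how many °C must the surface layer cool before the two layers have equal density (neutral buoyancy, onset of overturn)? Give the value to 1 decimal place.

Neutral buoyancy requires Δρ = 0, i.e. −α(T_deep − T_surf′) + β(S_deep − S_surf) = 0.
T_surf′ = T_deep − (β/α)·ΔS = 15.6 − (7.6 × 10⁻⁴/1.6 × 10⁻⁴)·(+0.94) = 11.135 °C.
Cooling required: 14.7 − (11.135) = 3.565 °C.

3.6 °C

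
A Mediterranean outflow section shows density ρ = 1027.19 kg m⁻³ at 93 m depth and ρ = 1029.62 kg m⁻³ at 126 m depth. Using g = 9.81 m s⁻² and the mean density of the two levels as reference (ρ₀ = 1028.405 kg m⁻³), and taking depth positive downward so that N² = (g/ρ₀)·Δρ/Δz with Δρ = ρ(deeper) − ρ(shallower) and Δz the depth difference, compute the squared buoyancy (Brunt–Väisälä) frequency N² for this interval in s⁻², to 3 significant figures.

7.02 × 10⁻⁴ s⁻²

Δρ = 1029.62 − 1027.19 = 2.43 kg m⁻³ over Δz = 126 − 93 = 33 m.
N² = (9.81/1028.405) × (2.43/33) = 7.0242 × 10⁻⁴ s⁻² ≈ 7.02 × 10⁻⁴ s⁻².
N² > 0, so the interval is statically stable.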